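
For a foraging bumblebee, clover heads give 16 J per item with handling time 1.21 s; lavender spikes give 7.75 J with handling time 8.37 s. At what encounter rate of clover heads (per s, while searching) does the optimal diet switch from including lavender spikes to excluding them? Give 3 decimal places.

Drop lavender spikes once their profitability E₂/h₂ falls below the rate achievable on clover heads alone: E₂/h₂ = λE₁/(1 + λh₁).
Solve for λ: λE₁h₂ = E₂(1 + λh₁) → λ(E₁h₂ − E₂h₁) = E₂ → λ = E₂/(E₁h₂ − E₂h₁).
λ = 7.75/(16×8.37 − 7.75×1.21) = 7.75/124.5 = 0.06223 per s.

0.062 per s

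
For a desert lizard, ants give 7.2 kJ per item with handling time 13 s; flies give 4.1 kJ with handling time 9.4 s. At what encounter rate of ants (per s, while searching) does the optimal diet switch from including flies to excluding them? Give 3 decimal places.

The zero-one rule: include flies iff E₂/h₂ > λE₁/(1+λh₁). Equality gives the switch point.
λE₁h₂ = E₂ + λE₂h₁ ⇒ λ = E₂/(E₁h₂ − E₂h₁) = 4.1/(67.68 − 53.3) = 0.2851 per s.

0.285 per s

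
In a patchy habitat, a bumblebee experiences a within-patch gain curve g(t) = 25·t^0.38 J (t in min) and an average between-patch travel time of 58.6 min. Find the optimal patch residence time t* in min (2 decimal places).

Maximise g(t)/(T+t): set derivative to zero → g'(t)(T+t) = g(t).
g'(t) = 0.38·25·t^-0.62. Setting 0.38·25·t^-0.62 = 25·t^0.38/(58.6+t) gives 0.38(58.6+t) = t, so 0.62·t = 0.38×58.6.
t* = 0.38×58.6/0.62 = 35.92 min.

35.92 min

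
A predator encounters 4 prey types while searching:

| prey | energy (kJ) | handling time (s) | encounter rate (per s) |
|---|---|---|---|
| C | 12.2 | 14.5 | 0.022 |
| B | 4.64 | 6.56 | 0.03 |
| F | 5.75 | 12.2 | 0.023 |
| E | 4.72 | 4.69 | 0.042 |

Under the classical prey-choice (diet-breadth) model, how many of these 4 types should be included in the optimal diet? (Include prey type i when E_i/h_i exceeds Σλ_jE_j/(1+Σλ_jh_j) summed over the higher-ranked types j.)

4

E/h in descending order: E 1.01, C 0.841, B 0.707, F 0.471 kJ/s. The optimal diet is the largest prefix of this list for which every included type satisfies E_i/h_i > R on the types above it.
Rate on top 1: 0.1656. C: 0.841 > 0.1656 → include.
Rate on top 2: 0.3078. B: 0.707 > 0.3078 → include.
Rate on top 3: 0.3537. F: 0.471 > 0.3537 → include.
Optimal diet: E, C, B, F — 4 of 4 types.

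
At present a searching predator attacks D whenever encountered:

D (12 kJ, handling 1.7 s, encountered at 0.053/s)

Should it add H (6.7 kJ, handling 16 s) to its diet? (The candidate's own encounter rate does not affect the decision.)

Current rate: (0.053×12)/(1 + 0.053×1.7) = 0.5834 kJ/s.
Profitability of H: 6.7/16 = 0.4188 kJ/s.
Since 0.4188 < R, time spent handling H is better spent searching.

No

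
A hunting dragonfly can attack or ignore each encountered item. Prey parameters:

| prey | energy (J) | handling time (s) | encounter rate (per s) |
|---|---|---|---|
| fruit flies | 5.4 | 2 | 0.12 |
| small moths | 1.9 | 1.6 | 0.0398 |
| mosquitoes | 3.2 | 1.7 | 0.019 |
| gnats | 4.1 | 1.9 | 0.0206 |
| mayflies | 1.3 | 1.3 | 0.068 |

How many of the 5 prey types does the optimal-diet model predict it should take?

5

Rank by E/h (J/s): fruit flies 2.7, gnats 2.16, mosquitoes 1.88, small moths 1.19, mayflies 1. Include each in turn until the next type's E/h falls below the running intake rate.
Rate on top 1: 0.5226. gnats: 2.16 > 0.5226 → include.
Rate on top 2: 0.5726. mosquitoes: 1.88 > 0.5726 → include.
Rate on top 3: 0.6049. small moths: 1.19 > 0.6049 → include.
Rate on top 4: 0.6319. mayflies: 1 > 0.6319 → include.
Optimal diet: fruit flies, gnats, mosquitoes, small moths, mayflies — 5 of 5 types.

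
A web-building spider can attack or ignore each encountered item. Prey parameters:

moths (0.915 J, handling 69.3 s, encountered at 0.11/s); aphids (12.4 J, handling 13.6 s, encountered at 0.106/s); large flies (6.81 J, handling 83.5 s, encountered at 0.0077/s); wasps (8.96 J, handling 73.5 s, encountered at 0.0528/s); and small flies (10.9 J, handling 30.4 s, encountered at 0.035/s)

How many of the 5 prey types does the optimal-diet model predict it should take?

1

Profitabilities (E/h, J/s): aphids 0.912, small flies 0.359, wasps 0.122, large flies 0.0816, moths 0.0132. Add prey in this order while the next type's profitability exceeds the intake rate on those already taken.
Rate on top 1: 0.5383. small flies: 0.359 < 0.5383 → exclude; stop.
Optimal diet: aphids — 1 of 5 types.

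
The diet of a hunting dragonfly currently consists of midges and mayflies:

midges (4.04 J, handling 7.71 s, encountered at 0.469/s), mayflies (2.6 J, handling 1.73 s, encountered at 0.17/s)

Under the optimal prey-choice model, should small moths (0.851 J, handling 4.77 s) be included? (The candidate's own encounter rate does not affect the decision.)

On midges and mayflies alone, R = ΣλE/(1+Σλh) = 2.337/4.91 = 0.4759 J/s.
Profitability of small moths: 0.851/4.77 = 0.1784 J/s.
Since 0.1784 < R, time spent handling small moths is better spent searching.

No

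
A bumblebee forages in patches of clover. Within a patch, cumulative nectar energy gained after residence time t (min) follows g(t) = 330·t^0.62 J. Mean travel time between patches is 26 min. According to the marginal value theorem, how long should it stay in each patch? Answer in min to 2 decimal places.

42.42 min

Maximise g(t)/(T+t): set derivative to zero → g'(t)(T+t) = g(t).
g'(t) = 0.62·330·t^-0.38. Setting 0.62·330·t^-0.38 = 330·t^0.62/(26+t) gives 0.62(26+t) = t, so 0.38·t = 0.62×26.
t* = 0.62×26/0.38 = 42.42 min.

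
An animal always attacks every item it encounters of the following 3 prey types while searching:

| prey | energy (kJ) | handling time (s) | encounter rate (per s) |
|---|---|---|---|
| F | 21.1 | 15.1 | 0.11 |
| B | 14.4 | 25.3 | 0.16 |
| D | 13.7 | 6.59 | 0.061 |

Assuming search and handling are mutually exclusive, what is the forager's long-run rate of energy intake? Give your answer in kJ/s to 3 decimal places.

Energy encountered per unit search time: 0.11×21.1 + 0.16×14.4 + 0.061×13.7 = 5.461 kJ/s.
Handling time per unit search time: 0.11×15.1 + 0.16×25.3 + 0.061×6.59 = 6.111.
Rate = 5.461/(1 + 6.111) = 0.7679 kJ/s.

0.768 kJ/s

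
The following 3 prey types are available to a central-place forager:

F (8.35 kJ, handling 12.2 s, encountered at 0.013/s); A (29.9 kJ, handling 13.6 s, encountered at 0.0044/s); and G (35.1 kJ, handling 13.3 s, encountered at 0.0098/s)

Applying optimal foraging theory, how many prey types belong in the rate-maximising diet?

Profitabilities (E/h, kJ/s): G 2.64, A 2.2, F 0.684. Add prey in this order while the next type's profitability exceeds the intake rate on those already taken.
Rate on top 1: 0.3043. A: 2.2 > 0.3043 → include.
Rate on top 2: 0.3996. F: 0.684 > 0.3996 → include.
Optimal diet: G, A, F — 3 of 3 types.

3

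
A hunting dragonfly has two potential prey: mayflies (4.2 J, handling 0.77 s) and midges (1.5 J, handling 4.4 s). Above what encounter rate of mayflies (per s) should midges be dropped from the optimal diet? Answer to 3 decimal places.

Drop midges once their profitability E₂/h₂ falls below the rate achievable on mayflies alone: E₂/h₂ = λE₁/(1 + λh₁).
Solve for λ: λE₁h₂ = E₂(1 + λh₁) → λ(E₁h₂ − E₂h₁) = E₂ → λ = E₂/(E₁h₂ − E₂h₁).
λ = 1.5/(4.2×4.4 − 1.5×0.77) = 1.5/17.33 = 0.08658 per s.

0.087 per s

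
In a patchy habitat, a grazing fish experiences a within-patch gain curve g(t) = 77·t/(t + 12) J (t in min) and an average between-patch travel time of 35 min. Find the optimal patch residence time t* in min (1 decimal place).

20.5 min

Optimal t* satisfies g'(t*) = g(t*)/(T + t*).
g'(t) = 77·12/(t + 12)². Setting 77·12/(t+12)² = 77t/[(t+12)(35+t)] gives 12(35+t) = t(t+12), so t² = 12×35 = 420.
t* = √420 = 20.49 min.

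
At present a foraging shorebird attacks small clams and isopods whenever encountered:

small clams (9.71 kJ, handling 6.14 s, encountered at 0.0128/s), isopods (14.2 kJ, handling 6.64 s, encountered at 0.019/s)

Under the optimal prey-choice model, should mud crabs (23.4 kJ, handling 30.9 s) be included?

Intake rate on the current diet: R = (0.0128×9.71 + 0.019×14.2) / (1 + 0.0128×6.14 + 0.019×6.64) = 0.3941/1.205 = 0.3271 kJ/s.
Profitability of mud crabs: 23.4/30.9 = 0.7573 kJ/s.
0.7573 > 0.3271, so adding mud crabs raises the average — include it.

Yes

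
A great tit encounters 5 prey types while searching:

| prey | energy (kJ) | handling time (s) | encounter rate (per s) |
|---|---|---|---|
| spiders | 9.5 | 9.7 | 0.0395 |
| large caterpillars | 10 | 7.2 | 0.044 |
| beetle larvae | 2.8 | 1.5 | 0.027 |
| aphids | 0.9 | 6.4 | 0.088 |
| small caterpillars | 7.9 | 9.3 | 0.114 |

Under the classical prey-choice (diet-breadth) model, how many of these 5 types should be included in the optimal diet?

Rank by E/h (kJ/s): beetle larvae 1.87, large caterpillars 1.39, spiders 0.979, small caterpillars 0.849, aphids 0.141. Include each in turn until the next type's E/h falls below the running intake rate.
Rate on top 1: 0.07266. large caterpillars: 1.39 > 0.07266 → include.
Rate on top 2: 0.3799. spiders: 0.979 > 0.3799 → include.
Rate on top 3: 0.5119. small caterpillars: 0.849 > 0.5119 → include.
Rate on top 4: 0.6397. aphids: 0.141 < 0.6397 → exclude; stop.
Optimal diet: beetle larvae, large caterpillars, spiders, small caterpillars — 4 of 5 types.

4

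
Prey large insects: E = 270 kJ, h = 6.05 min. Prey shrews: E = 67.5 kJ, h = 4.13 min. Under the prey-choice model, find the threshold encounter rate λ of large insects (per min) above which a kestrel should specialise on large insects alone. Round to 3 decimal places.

0.096 per min

At the threshold, the rate on large insects alone equals the profitability of shrews: λ·270/(1 + λ·6.05) = 67.5/4.13 = 16.34.
Rearranging, λ(270 − 16.34×6.05) = 16.34, so λ = 16.34/171.1 = 0.09551 per min.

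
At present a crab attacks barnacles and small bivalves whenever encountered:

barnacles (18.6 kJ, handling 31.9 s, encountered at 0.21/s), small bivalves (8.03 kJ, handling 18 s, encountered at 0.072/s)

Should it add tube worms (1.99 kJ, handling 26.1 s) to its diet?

On barnacles and small bivalves alone, R = ΣλE/(1+Σλh) = 4.484/8.995 = 0.4985 kJ/s.
tube worms: E/h = 1.99/26.1 = 0.07625 kJ/s.
0.07625 < 0.4985, so adding tube worms would lower the average — exclude it.

No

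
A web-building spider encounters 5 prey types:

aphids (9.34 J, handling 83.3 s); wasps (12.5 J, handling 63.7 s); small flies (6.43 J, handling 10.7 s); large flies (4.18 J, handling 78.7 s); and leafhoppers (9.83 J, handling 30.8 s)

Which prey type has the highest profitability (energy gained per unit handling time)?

small flies

In descending order of E/h:
small flies: 6.43/10.7 = 0.601 J/s
leafhoppers: 9.83/30.8 = 0.319 J/s
wasps: 12.5/63.7 = 0.196 J/s
aphids: 9.34/83.3 = 0.112 J/s
large flies: 4.18/78.7 = 0.0531 J/s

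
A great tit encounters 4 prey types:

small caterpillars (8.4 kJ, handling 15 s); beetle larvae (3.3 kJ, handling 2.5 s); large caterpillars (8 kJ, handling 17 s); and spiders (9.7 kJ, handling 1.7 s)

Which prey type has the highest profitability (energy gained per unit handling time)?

spiders

Profitability E/h (kJ/s): small caterpillars = 8.4/15 = 0.56, beetle larvae = 3.3/2.5 = 1.32, large caterpillars = 8/17 = 0.471, spiders = 9.7/1.7 = 5.71.
Ranked: spiders > beetle larvae > small caterpillars > large caterpillars.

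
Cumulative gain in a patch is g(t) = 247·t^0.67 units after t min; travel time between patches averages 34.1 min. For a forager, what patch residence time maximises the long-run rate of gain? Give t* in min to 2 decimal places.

69.23 min

Optimal t* satisfies g'(t*) = g(t*)/(T + t*).
g'(t) = 0.67·247·t^-0.33. Setting 0.67·247·t^-0.33 = 247·t^0.67/(34.1+t) gives 0.67(34.1+t) = t, so 0.33·t = 0.67×34.1.
t* = 0.67×34.1/0.33 = 69.23 min.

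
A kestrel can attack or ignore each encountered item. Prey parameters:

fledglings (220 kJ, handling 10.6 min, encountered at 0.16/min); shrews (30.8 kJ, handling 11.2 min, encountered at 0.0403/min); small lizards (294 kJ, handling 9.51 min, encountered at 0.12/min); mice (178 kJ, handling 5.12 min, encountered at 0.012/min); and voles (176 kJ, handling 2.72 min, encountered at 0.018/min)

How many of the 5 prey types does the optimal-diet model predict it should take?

Rank by E/h (kJ/min): voles 64.7, mice 34.8, small lizards 30.9, fledglings 20.8, shrews 2.75. Include each in turn until the next type's E/h falls below the running intake rate.
Rate on top 1: 3.02. mice: 34.8 > 3.02 → include.
Rate on top 2: 4.777. small lizards: 30.9 > 4.777 → include.
Rate on top 3: 18.02. fledglings: 20.8 > 18.02 → include.
Rate on top 4: 19.2. shrews: 2.75 < 19.2 → exclude; stop.
Optimal diet: voles, mice, small lizards, fledglings — 4 of 5 types.

4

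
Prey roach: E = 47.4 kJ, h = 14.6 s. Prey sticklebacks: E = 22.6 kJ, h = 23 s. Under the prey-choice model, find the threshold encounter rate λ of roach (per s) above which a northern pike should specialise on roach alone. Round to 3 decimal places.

At the threshold, the rate on roach alone equals the profitability of sticklebacks: λ·47.4/(1 + λ·14.6) = 22.6/23 = 0.9826.
Rearranging, λ(47.4 − 0.9826×14.6) = 0.9826, so λ = 0.9826/33.05 = 0.02973 per s.

0.030 per s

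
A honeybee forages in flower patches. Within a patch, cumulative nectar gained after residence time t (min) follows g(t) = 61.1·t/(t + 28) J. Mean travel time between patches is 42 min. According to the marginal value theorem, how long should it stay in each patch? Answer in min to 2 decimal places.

By the marginal value theorem, leave when the instantaneous gain rate g'(t) equals the habitat-wide average g(t)/(T + t).
g'(t) = 61.1·28/(t + 28)². Setting 61.1·28/(t+28)² = 61.1t/[(t+28)(42+t)] gives 28(42+t) = t(t+28), so t² = 28×42 = 1176.
t* = √1176 = 34.29 min.

34.29 min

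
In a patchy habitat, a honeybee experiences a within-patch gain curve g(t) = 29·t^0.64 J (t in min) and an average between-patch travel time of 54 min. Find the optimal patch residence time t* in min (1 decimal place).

By the marginal value theorem, leave when the instantaneous gain rate g'(t) equals the habitat-wide average g(t)/(T + t).
g'(t) = 0.64·29·t^-0.36. Setting 0.64·29·t^-0.36 = 29·t^0.64/(54+t) gives 0.64(54+t) = t, so 0.36·t = 0.64×54.
t* = 0.64×54/0.36 = 96 min.

96.0 min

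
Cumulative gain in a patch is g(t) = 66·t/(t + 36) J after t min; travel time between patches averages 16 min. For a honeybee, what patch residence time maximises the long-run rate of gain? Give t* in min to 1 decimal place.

24.0 min

Maximise g(t)/(T+t): set derivative to zero → g'(t)(T+t) = g(t).
g'(t) = 66·36/(t + 36)². Setting 66·36/(t+36)² = 66t/[(t+36)(16+t)] gives 36(16+t) = t(t+36), so t² = 36×16 = 576.
t* = √576 = 24 min.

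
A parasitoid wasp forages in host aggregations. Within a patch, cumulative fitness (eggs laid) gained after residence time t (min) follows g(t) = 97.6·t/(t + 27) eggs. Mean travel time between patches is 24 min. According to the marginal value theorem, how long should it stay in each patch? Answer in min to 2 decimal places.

Optimal t* satisfies g'(t*) = g(t*)/(T + t*).
g'(t) = 97.6·27/(t + 27)². Setting 97.6·27/(t+27)² = 97.6t/[(t+27)(24+t)] gives 27(24+t) = t(t+27), so t² = 27×24 = 648.
t* = √648 = 25.46 min.

25.46 min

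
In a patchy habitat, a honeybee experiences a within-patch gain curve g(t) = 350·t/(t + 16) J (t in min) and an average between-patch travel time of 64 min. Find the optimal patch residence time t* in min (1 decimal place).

32.0 min

Optimal t* satisfies g'(t*) = g(t*)/(T + t*).
g'(t) = 350·16/(t + 16)². Setting 350·16/(t+16)² = 350t/[(t+16)(64+t)] gives 16(64+t) = t(t+16), so t² = 16×64 = 1024.
t* = √1024 = 32 min.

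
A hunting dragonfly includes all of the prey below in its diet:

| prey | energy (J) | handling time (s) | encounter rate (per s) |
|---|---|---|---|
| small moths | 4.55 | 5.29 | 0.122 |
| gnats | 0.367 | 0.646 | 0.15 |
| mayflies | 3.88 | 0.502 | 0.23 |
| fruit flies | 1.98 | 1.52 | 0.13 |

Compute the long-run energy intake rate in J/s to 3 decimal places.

R = (0.122×4.55 + 0.15×0.367 + 0.23×3.88 + 0.13×1.98) / (1 + 0.122×5.29 + 0.15×0.646 + 0.23×0.502 + 0.13×1.52) = 1.76/2.055 = 0.8563 J/s.

0.856 J/s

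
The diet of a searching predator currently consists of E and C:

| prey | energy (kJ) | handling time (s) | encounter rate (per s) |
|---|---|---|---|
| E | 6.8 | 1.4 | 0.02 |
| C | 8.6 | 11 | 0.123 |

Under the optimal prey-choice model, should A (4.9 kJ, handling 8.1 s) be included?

Yes

On E and C alone, R = ΣλE/(1+Σλh) = 1.194/2.381 = 0.5014 kJ/s.
Profitability of A: 4.9/8.1 = 0.6049 kJ/s.
0.6049 > 0.5014, so adding A raises the average — include it.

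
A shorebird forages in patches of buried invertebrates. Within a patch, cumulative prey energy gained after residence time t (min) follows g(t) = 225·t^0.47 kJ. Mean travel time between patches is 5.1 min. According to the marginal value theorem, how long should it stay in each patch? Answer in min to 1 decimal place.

Optimal t* satisfies g'(t*) = g(t*)/(T + t*).
g'(t) = 0.47·225·t^-0.53. Setting 0.47·225·t^-0.53 = 225·t^0.47/(5.1+t) gives 0.47(5.1+t) = t, so 0.53·t = 0.47×5.1.
t* = 0.47×5.1/0.53 = 4.523 min.

4.5 min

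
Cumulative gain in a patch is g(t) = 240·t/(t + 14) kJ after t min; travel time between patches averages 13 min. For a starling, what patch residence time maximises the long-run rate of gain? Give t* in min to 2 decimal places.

13.49 min

Optimal t* satisfies g'(t*) = g(t*)/(T + t*).
g'(t) = 240·14/(t + 14)². Setting 240·14/(t+14)² = 240t/[(t+14)(13+t)] gives 14(13+t) = t(t+14), so t² = 14×13 = 182.
t* = √182 = 13.49 min.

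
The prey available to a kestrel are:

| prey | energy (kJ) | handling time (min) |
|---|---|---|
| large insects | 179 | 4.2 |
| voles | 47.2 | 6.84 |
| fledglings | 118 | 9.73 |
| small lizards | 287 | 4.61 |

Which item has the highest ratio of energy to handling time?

small lizards

Profitability E/h (kJ/min): large insects = 179/4.2 = 42.6, voles = 47.2/6.84 = 6.9, fledglings = 118/9.73 = 12.1, small lizards = 287/4.61 = 62.3.
Ranked: small lizards > large insects > fledglings > voles.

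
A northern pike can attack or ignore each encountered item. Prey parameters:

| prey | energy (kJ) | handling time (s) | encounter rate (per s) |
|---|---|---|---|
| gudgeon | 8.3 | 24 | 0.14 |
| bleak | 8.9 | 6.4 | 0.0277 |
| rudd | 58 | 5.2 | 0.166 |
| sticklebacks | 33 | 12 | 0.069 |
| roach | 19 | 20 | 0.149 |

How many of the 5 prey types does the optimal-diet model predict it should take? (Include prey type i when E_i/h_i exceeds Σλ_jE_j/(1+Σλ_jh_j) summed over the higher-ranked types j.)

1

Rank by E/h (kJ/s): rudd 11.2, sticklebacks 2.75, bleak 1.39, roach 0.95, gudgeon 0.346. Include each in turn until the next type's E/h falls below the running intake rate.
Rate on top 1: 5.167. sticklebacks: 2.75 < 5.167 → exclude; stop.
Optimal diet: rudd — 1 of 5 types.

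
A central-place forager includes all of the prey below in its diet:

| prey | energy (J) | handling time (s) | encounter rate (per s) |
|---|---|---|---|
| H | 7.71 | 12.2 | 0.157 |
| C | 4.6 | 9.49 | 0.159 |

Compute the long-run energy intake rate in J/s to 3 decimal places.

Energy encountered per unit search time: 0.157×7.71 + 0.159×4.6 = 1.942 J/s.
Handling time per unit search time: 0.157×12.2 + 0.159×9.49 = 3.424.
Rate = 1.942/(1 + 3.424) = 0.4389 J/s.

0.439 J/s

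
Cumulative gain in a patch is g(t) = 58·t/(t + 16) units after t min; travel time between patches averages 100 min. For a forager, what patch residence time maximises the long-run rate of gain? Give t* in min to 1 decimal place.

Optimal t* satisfies g'(t*) = g(t*)/(T + t*).
g'(t) = 58·16/(t + 16)². Setting 58·16/(t+16)² = 58t/[(t+16)(100+t)] gives 16(100+t) = t(t+16), so t² = 16×100 = 1600.
t* = √1600 = 40 min.

40.0 min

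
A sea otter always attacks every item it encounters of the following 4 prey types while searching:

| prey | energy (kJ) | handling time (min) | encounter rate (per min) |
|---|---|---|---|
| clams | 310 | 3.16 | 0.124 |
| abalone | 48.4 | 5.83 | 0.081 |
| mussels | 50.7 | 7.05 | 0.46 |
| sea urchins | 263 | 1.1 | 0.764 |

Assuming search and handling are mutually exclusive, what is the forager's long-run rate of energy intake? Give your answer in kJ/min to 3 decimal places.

44.828 kJ/min

Energy encountered per unit search time: 0.124×310 + 0.081×48.4 + 0.46×50.7 + 0.764×263 = 266.6 kJ/min.
Handling time per unit search time: 0.124×3.16 + 0.081×5.83 + 0.46×7.05 + 0.764×1.1 = 4.947.
Rate = 266.6/(1 + 4.947) = 44.83 kJ/min.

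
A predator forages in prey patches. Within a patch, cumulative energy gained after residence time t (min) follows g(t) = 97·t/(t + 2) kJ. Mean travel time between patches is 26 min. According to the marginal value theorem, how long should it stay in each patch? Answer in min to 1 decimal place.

7.2 min

By the marginal value theorem, leave when the instantaneous gain rate g'(t) equals the habitat-wide average g(t)/(T + t).
g'(t) = 97·2/(t + 2)². Setting 97·2/(t+2)² = 97t/[(t+2)(26+t)] gives 2(26+t) = t(t+2), so t² = 2×26 = 52.
t* = √52 = 7.211 min.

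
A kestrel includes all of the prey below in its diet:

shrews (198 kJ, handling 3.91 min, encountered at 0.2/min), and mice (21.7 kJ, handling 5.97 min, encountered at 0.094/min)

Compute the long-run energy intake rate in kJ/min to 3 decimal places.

Energy encountered per unit search time: 0.2×198 + 0.094×21.7 = 41.64 kJ/min.
Handling time per unit search time: 0.2×3.91 + 0.094×5.97 = 1.343.
Rate = 41.64/(1 + 1.343) = 17.77 kJ/min.

17.771 kJ/min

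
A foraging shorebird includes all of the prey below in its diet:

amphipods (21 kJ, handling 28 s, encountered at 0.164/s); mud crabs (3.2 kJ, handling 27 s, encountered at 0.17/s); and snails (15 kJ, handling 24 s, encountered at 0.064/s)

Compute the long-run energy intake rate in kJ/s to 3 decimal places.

Energy encountered per unit search time: 0.164×21 + 0.17×3.2 + 0.064×15 = 4.948 kJ/s.
Handling time per unit search time: 0.164×28 + 0.17×27 + 0.064×24 = 10.72.
Rate = 4.948/(1 + 10.72) = 0.4223 kJ/s.

0.422 kJ/s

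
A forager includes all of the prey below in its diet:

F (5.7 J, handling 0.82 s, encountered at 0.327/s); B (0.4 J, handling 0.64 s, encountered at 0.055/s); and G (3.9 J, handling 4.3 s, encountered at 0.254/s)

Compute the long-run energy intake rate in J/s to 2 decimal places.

1.20 J/s

R = Σλ_iE_i / (1 + Σλ_ih_i)
Numerator: 0.327×5.7 + 0.055×0.4 + 0.254×3.9 = 2.877
Denominator: 1 + 0.327×0.82 + 0.055×0.64 + 0.254×4.3 = 2.396
R = 2.877/2.396 = 1.201 J/s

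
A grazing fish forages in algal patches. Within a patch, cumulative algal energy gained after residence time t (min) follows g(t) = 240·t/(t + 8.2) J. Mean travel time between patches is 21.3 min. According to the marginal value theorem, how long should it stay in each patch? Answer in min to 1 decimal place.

13.2 min

By the marginal value theorem, leave when the instantaneous gain rate g'(t) equals the habitat-wide average g(t)/(T + t).
g'(t) = 240·8.2/(t + 8.2)². Setting 240·8.2/(t+8.2)² = 240t/[(t+8.2)(21.3+t)] gives 8.2(21.3+t) = t(t+8.2), so t² = 8.2×21.3 = 174.7.
t* = √174.7 = 13.22 min.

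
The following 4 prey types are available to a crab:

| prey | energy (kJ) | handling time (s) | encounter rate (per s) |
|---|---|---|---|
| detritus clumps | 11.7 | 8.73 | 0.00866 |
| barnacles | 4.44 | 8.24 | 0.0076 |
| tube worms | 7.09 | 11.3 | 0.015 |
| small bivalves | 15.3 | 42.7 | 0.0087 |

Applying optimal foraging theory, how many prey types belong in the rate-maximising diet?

4

Rank by E/h (kJ/s): detritus clumps 1.34, tube worms 0.627, barnacles 0.539, small bivalves 0.358. Include each in turn until the next type's E/h falls below the running intake rate.
Rate on top 1: 0.0942. tube worms: 0.627 > 0.0942 → include.
Rate on top 2: 0.1668. barnacles: 0.539 > 0.1668 → include.
Rate on top 3: 0.1846. small bivalves: 0.358 > 0.1846 → include.
Optimal diet: detritus clumps, tube worms, barnacles, small bivalves — 4 of 4 types.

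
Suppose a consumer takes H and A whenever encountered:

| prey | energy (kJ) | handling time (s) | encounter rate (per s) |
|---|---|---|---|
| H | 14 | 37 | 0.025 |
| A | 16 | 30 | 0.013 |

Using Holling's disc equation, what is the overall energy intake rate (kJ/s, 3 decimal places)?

0.241 kJ/s

R = Σλ_iE_i / (1 + Σλ_ih_i)
Numerator: 0.025×14 + 0.013×16 = 0.558
Denominator: 1 + 0.025×37 + 0.013×30 = 2.315
R = 0.558/2.315 = 0.241 kJ/s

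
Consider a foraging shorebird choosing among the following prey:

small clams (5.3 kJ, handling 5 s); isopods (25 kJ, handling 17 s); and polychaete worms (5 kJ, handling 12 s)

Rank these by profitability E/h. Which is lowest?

polychaete worms

In descending order of E/h:
isopods: 25/17 = 1.47 kJ/s
small clams: 5.3/5 = 1.06 kJ/s
polychaete worms: 5/12 = 0.417 kJ/s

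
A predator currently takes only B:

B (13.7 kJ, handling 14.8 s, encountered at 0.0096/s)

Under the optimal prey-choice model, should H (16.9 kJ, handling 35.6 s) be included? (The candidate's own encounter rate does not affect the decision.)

Current rate: (0.0096×13.7)/(1 + 0.0096×14.8) = 0.1152 kJ/s.
H: E/h = 16.9/35.6 = 0.4747 kJ/s.
Since 0.4747 > R, including H increases the long-run rate.

Yes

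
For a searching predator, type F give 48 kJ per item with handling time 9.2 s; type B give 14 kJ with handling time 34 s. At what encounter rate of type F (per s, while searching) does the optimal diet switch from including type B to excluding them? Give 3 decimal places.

0.009 per s

Drop type B once their profitability E₂/h₂ falls below the rate achievable on type F alone: E₂/h₂ = λE₁/(1 + λh₁).
Solve for λ: λE₁h₂ = E₂(1 + λh₁) → λ(E₁h₂ − E₂h₁) = E₂ → λ = E₂/(E₁h₂ − E₂h₁).
λ = 14/(48×34 − 14×9.2) = 14/1503 = 0.009313 per s.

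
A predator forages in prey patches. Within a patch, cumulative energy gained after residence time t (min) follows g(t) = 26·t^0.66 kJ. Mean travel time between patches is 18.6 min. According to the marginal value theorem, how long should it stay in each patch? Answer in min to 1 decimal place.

By the marginal value theorem, leave when the instantaneous gain rate g'(t) equals the habitat-wide average g(t)/(T + t).
g'(t) = 0.66·26·t^-0.34. Setting 0.66·26·t^-0.34 = 26·t^0.66/(18.6+t) gives 0.66(18.6+t) = t, so 0.34·t = 0.66×18.6.
t* = 0.66×18.6/0.34 = 36.11 min.

36.1 min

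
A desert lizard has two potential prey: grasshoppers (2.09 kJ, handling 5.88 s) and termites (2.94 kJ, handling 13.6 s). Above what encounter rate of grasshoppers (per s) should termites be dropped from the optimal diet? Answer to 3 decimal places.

0.264 per s

Drop termites once their profitability E₂/h₂ falls below the rate achievable on grasshoppers alone: E₂/h₂ = λE₁/(1 + λh₁).
Solve for λ: λE₁h₂ = E₂(1 + λh₁) → λ(E₁h₂ − E₂h₁) = E₂ → λ = E₂/(E₁h₂ − E₂h₁).
λ = 2.94/(2.09×13.6 − 2.94×5.88) = 2.94/11.14 = 0.264 per s.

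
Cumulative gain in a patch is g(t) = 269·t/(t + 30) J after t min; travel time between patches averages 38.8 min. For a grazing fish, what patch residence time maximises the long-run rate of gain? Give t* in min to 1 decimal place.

34.1 min

Optimal t* satisfies g'(t*) = g(t*)/(T + t*).
g'(t) = 269·30/(t + 30)². Setting 269·30/(t+30)² = 269t/[(t+30)(38.8+t)] gives 30(38.8+t) = t(t+30), so t² = 30×38.8 = 1164.
t* = √1164 = 34.12 min.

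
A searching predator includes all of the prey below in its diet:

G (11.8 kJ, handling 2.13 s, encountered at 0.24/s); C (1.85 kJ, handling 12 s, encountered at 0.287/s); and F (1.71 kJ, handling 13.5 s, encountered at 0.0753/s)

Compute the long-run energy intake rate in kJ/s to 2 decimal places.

0.58 kJ/s

R = Σλ_iE_i / (1 + Σλ_ih_i)
Numerator: 0.24×11.8 + 0.287×1.85 + 0.0753×1.71 = 3.492
Denominator: 1 + 0.24×2.13 + 0.287×12 + 0.0753×13.5 = 5.972
R = 3.492/5.972 = 0.5847 kJ/s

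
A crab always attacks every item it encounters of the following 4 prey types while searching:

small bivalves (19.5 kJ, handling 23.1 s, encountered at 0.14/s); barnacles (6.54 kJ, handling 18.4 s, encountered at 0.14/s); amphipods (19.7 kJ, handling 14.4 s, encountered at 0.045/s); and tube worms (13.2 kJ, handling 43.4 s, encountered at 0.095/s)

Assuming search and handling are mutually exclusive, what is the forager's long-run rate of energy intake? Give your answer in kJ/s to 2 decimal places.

R = Σλ_iE_i / (1 + Σλ_ih_i)
Numerator: 0.14×19.5 + 0.14×6.54 + 0.045×19.7 + 0.095×13.2 = 5.786
Denominator: 1 + 0.14×23.1 + 0.14×18.4 + 0.045×14.4 + 0.095×43.4 = 11.58
R = 5.786/11.58 = 0.4996 kJ/s

0.50 kJ/s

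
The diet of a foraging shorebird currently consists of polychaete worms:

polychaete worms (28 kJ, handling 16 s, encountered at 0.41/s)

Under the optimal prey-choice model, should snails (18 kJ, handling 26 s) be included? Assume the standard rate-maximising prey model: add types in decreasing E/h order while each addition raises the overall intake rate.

No

Current rate: (0.41×28)/(1 + 0.41×16) = 1.519 kJ/s.
snails: E/h = 18/26 = 0.6923 kJ/s.
Since 0.6923 < R, time spent handling snails is better spent searching.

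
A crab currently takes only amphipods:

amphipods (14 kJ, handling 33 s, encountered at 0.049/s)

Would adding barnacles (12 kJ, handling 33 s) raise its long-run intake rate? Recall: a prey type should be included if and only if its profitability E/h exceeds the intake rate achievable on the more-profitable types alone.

Yes

On amphipods alone, R = ΣλE/(1+Σλh) = 0.686/2.617 = 0.2621 kJ/s.
Profitability of barnacles: 12/33 = 0.3636 kJ/s.
0.3636 > 0.2621, so adding barnacles raises the average — include it.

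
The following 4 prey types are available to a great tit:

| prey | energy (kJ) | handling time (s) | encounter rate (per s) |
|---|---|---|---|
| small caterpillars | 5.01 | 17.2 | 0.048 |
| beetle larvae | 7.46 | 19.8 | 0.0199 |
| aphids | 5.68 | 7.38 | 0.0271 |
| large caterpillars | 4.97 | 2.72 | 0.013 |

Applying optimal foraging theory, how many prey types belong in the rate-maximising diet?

Rank by E/h (kJ/s): large caterpillars 1.83, aphids 0.77, beetle larvae 0.377, small caterpillars 0.291. Include each in turn until the next type's E/h falls below the running intake rate.
Rate on top 1: 0.0624. aphids: 0.77 > 0.0624 → include.
Rate on top 2: 0.1769. beetle larvae: 0.377 > 0.1769 → include.
Rate on top 3: 0.2252. small caterpillars: 0.291 > 0.2252 → include.
Optimal diet: large caterpillars, aphids, beetle larvae, small caterpillars — 4 of 4 types.

4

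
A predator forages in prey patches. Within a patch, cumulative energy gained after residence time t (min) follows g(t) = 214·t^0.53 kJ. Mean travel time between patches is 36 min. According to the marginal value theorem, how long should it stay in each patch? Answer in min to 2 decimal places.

40.60 min

By the marginal value theorem, leave when the instantaneous gain rate g'(t) equals the habitat-wide average g(t)/(T + t).
g'(t) = 0.53·214·t^-0.47. Setting 0.53·214·t^-0.47 = 214·t^0.53/(36+t) gives 0.53(36+t) = t, so 0.47·t = 0.53×36.
t* = 0.53×36/0.47 = 40.6 min.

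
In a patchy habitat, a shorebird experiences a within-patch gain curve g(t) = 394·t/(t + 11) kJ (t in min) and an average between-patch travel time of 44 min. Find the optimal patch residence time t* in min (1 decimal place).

Optimal t* satisfies g'(t*) = g(t*)/(T + t*).
g'(t) = 394·11/(t + 11)². Setting 394·11/(t+11)² = 394t/[(t+11)(44+t)] gives 11(44+t) = t(t+11), so t² = 11×44 = 484.
t* = √484 = 22 min.

22.0 min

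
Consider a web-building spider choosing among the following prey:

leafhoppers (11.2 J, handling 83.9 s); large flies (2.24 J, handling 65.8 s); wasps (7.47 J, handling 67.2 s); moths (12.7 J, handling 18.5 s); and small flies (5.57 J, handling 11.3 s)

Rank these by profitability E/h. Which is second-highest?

Profitability E/h (J/s): leafhoppers = 11.2/83.9 = 0.133, large flies = 2.24/65.8 = 0.034, wasps = 7.47/67.2 = 0.111, moths = 12.7/18.5 = 0.686, small flies = 5.57/11.3 = 0.493.
Ranked: moths > small flies > leafhoppers > wasps > large flies.

small flies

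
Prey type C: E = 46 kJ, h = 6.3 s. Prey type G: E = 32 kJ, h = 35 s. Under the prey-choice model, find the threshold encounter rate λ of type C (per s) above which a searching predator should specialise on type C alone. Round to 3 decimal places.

At the threshold, the rate on type C alone equals the profitability of type G: λ·46/(1 + λ·6.3) = 32/35 = 0.9143.
Rearranging, λ(46 − 0.9143×6.3) = 0.9143, so λ = 0.9143/40.24 = 0.02272 per s.

0.023 per s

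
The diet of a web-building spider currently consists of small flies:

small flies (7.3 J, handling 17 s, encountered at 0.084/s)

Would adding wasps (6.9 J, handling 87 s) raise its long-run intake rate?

No

On small flies alone, R = ΣλE/(1+Σλh) = 0.6132/2.428 = 0.2526 J/s.
wasps: E/h = 6.9/87 = 0.07931 J/s.
Since 0.07931 < R, time spent handling wasps is better spent searching.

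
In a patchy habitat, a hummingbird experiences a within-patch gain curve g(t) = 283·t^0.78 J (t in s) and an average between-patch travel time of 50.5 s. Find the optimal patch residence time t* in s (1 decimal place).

179.0 s

Optimal t* satisfies g'(t*) = g(t*)/(T + t*).
g'(t) = 0.78·283·t^-0.22. Setting 0.78·283·t^-0.22 = 283·t^0.78/(50.5+t) gives 0.78(50.5+t) = t, so 0.22·t = 0.78×50.5.
t* = 0.78×50.5/0.22 = 179 s.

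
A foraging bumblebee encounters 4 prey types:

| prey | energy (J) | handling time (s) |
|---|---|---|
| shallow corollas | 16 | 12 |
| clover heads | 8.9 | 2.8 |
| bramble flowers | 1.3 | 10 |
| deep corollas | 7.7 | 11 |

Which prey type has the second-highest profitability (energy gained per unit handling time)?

Profitability E/h (J/s): shallow corollas = 16/12 = 1.33, clover heads = 8.9/2.8 = 3.18, bramble flowers = 1.3/10 = 0.13, deep corollas = 7.7/11 = 0.7.
Ranked: clover heads > shallow corollas > deep corollas > bramble flowers.

shallow corollas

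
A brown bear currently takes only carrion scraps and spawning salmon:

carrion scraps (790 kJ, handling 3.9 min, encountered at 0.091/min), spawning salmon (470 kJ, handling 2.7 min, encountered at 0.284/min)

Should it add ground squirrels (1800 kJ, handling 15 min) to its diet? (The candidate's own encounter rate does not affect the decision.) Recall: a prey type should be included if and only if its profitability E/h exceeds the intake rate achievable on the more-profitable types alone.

Yes

On carrion scraps and spawning salmon alone, R = ΣλE/(1+Σλh) = 205.4/2.122 = 96.8 kJ/min.
ground squirrels: E/h = 1800/15 = 120 kJ/min.
Since 120 > R, including ground squirrels increases the long-run rate.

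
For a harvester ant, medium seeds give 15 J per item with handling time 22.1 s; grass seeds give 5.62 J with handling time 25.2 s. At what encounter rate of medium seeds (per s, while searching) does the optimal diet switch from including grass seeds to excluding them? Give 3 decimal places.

0.022 per s

At the threshold, the rate on medium seeds alone equals the profitability of grass seeds: λ·15/(1 + λ·22.1) = 5.62/25.2 = 0.223.
Rearranging, λ(15 − 0.223×22.1) = 0.223, so λ = 0.223/10.07 = 0.02214 per s.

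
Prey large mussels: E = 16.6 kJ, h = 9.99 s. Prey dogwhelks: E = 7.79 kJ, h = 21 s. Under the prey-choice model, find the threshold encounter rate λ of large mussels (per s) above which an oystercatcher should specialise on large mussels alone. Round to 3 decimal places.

0.029 per s

Drop dogwhelks once their profitability E₂/h₂ falls below the rate achievable on large mussels alone: E₂/h₂ = λE₁/(1 + λh₁).
Solve for λ: λE₁h₂ = E₂(1 + λh₁) → λ(E₁h₂ − E₂h₁) = E₂ → λ = E₂/(E₁h₂ − E₂h₁).
λ = 7.79/(16.6×21 − 7.79×9.99) = 7.79/270.8 = 0.02877 per s.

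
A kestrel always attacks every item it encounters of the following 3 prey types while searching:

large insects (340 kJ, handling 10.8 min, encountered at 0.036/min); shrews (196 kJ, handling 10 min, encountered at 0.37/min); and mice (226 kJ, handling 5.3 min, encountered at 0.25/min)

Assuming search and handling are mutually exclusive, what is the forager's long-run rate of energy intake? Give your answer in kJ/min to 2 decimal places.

Energy encountered per unit search time: 0.036×340 + 0.37×196 + 0.25×226 = 141.3 kJ/min.
Handling time per unit search time: 0.036×10.8 + 0.37×10 + 0.25×5.3 = 5.414.
Rate = 141.3/(1 + 5.414) = 22.02 kJ/min.

22.02 kJ/min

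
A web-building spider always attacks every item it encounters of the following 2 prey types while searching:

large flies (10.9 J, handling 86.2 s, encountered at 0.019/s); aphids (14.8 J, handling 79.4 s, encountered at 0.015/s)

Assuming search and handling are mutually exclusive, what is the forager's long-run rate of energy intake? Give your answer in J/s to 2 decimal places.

R = (0.019×10.9 + 0.015×14.8) / (1 + 0.019×86.2 + 0.015×79.4) = 0.4291/3.829 = 0.1121 J/s.

0.11 J/s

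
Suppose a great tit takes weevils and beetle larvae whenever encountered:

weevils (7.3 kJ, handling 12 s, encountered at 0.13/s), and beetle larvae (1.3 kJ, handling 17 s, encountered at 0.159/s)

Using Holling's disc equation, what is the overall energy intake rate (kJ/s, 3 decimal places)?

0.220 kJ/s

Energy encountered per unit search time: 0.13×7.3 + 0.159×1.3 = 1.156 kJ/s.
Handling time per unit search time: 0.13×12 + 0.159×17 = 4.263.
Rate = 1.156/(1 + 4.263) = 0.2196 kJ/s.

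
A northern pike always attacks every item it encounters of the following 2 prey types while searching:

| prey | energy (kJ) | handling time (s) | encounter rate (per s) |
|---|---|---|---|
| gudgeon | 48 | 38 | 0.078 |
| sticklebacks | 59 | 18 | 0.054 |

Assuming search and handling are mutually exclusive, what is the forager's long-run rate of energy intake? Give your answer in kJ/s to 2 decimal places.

R = Σλ_iE_i / (1 + Σλ_ih_i)
Numerator: 0.078×48 + 0.054×59 = 6.93
Denominator: 1 + 0.078×38 + 0.054×18 = 4.936
R = 6.93/4.936 = 1.404 kJ/s

1.40 kJ/s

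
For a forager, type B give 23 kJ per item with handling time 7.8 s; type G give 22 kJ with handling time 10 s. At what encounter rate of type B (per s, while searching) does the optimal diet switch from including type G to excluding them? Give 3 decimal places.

At the threshold, the rate on type B alone equals the profitability of type G: λ·23/(1 + λ·7.8) = 22/10 = 2.2.
Rearranging, λ(23 − 2.2×7.8) = 2.2, so λ = 2.2/5.84 = 0.3767 per s.

0.377 per s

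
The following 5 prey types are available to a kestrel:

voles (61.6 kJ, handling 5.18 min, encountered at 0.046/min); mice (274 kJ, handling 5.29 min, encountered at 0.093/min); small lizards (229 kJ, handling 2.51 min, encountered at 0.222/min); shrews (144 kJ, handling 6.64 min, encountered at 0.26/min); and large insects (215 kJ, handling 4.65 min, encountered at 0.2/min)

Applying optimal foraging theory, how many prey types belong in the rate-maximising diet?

3

Rank by E/h (kJ/min): small lizards 91.2, mice 51.8, large insects 46.2, shrews 21.7, voles 11.9. Include each in turn until the next type's E/h falls below the running intake rate.
Rate on top 1: 32.65. mice: 51.8 > 32.65 → include.
Rate on top 2: 37.24. large insects: 46.2 > 37.24 → include.
Rate on top 3: 40.05. shrews: 21.7 < 40.05 → exclude; stop.
Optimal diet: small lizards, mice, large insects — 3 of 5 types.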